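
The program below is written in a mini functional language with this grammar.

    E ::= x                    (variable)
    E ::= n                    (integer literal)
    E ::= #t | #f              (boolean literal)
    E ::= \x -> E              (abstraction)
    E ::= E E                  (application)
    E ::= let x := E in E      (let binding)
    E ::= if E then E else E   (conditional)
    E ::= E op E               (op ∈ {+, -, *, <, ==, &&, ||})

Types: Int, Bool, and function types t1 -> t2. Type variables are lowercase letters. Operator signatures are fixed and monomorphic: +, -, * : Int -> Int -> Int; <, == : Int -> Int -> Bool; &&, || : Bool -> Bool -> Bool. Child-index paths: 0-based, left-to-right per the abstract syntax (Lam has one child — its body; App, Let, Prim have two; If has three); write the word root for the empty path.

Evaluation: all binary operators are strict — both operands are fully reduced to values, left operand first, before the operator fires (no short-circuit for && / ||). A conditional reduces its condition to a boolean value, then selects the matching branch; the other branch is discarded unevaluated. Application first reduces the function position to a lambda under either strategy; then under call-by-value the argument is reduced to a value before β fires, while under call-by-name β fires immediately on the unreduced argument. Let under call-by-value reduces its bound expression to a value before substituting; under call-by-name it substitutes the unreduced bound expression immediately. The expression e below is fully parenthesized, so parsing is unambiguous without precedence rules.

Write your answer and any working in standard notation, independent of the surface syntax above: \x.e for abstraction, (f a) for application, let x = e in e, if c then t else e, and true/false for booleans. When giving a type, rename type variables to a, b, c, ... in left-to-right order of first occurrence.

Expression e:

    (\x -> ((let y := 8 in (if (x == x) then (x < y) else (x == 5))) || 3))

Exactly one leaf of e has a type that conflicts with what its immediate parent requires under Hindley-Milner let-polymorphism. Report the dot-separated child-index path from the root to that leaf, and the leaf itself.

Answer: 0.1 : 3

Trace:
let y : Int
x : a
  unify a ~ Int
x : Int
  unify Int ~ Int
  unify Bool ~ Bool
x : Int
  unify Int ~ Int
y : Int
  unify Int ~ Int
x : Int
  unify Int ~ Int
  unify Int ~ Int
  unify Bool ~ Bool
  unify Bool ~ Bool
  unify Int ~ Bool
  FAIL: mismatch Int ~ Bool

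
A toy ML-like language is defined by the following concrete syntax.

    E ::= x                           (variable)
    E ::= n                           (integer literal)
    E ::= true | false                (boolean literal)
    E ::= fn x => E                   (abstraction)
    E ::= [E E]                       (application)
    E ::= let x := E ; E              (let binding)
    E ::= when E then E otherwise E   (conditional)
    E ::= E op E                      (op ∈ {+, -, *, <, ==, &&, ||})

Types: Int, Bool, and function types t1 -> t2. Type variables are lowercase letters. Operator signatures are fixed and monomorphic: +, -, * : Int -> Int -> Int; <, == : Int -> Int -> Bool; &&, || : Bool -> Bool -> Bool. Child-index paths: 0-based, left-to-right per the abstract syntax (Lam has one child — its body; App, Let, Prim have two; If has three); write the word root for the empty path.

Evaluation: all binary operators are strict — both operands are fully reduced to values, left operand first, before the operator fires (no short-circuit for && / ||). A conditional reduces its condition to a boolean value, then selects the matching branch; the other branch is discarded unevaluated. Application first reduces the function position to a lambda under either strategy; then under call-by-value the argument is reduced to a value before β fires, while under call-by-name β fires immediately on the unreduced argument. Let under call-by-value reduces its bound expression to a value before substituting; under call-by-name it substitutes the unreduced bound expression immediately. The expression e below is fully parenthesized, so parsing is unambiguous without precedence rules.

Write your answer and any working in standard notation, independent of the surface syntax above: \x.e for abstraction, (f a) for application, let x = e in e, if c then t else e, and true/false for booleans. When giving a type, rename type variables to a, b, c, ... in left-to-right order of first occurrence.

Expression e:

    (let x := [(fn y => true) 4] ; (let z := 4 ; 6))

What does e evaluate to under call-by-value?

Answer: 6

Working:
step 0: (let x = ((\y.true) 4) in (let z = 4 in 6))
step 1: [beta@0] (let x = true in (let z = 4 in 6))
step 2: [let@root] (let z = 4 in 6)
step 3: [let@root] 6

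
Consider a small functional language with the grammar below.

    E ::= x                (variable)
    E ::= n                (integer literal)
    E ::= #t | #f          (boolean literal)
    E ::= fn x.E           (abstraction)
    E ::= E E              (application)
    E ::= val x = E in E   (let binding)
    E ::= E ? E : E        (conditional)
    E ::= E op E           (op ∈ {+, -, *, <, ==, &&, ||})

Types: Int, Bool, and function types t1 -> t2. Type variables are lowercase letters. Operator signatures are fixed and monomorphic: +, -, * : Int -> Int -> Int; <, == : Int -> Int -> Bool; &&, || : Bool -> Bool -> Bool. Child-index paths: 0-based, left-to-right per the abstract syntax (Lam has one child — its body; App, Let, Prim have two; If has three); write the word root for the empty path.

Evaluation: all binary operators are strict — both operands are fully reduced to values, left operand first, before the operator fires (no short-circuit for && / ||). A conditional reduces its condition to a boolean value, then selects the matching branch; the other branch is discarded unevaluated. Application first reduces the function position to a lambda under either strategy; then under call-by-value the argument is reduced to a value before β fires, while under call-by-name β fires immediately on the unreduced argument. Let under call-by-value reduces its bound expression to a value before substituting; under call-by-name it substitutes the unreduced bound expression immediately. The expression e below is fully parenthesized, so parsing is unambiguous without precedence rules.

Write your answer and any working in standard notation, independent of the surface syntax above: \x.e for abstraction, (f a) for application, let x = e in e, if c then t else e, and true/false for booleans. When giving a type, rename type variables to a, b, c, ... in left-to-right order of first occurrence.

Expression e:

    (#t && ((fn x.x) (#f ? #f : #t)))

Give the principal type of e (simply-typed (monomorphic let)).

Answer: Bool

Derivation:
  unify Bool ~ Bool
x : a
\x._ : a -> a
  unify Bool ~ Bool
  unify Bool ~ Bool
  unify a -> a ~ Bool -> b
  unify a ~ Bool
  unify Bool ~ b
_ _ : Bool
  unify Bool ~ Bool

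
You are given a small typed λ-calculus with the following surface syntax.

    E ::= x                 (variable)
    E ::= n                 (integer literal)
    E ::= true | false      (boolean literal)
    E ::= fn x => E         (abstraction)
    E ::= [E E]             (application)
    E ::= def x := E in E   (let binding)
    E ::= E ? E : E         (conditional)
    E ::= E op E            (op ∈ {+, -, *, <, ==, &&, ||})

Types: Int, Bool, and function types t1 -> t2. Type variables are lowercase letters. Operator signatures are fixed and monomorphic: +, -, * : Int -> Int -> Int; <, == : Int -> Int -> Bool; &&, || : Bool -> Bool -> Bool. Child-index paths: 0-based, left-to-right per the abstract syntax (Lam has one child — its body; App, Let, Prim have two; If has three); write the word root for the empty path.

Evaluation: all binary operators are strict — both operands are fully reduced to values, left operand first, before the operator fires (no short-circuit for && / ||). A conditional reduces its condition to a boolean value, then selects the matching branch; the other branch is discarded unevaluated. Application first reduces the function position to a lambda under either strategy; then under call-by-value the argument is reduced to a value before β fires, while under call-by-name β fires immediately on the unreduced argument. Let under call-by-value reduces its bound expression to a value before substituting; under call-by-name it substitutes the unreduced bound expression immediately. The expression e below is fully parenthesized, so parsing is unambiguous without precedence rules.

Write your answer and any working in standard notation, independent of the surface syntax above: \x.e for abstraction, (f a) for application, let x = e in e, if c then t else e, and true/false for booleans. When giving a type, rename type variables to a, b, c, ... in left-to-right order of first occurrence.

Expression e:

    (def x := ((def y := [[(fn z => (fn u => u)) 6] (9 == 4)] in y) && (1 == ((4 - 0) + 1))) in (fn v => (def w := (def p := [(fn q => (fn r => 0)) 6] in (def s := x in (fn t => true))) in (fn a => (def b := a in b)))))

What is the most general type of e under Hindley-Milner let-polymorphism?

Answer: a -> b -> b

Working:
u : b
\u._ : b -> b
\z._ : a -> b -> b
  unify a -> b -> b ~ Int -> c
  unify a ~ Int
  unify b -> b ~ c
_ _ : b -> b
  unify Int ~ Int
  unify Int ~ Int
  unify b -> b ~ Bool -> d
  unify b ~ Bool
  unify Bool ~ d
_ _ : Bool
let y : Bool
y : Bool
  unify Bool ~ Bool
  unify Int ~ Int
  unify Int ~ Int
  unify Int ~ Int
  unify Int ~ Int
  unify Int ~ Int
  unify Int ~ Int
  unify Bool ~ Bool
let x : Bool
\r._ : g -> Int
\q._ : f -> g -> Int
  unify f -> g -> Int ~ Int -> h
  unify f ~ Int
  unify g -> Int ~ h
_ _ : g -> Int
let p : forall. g -> Int
x : Bool
let s : Bool
\t._ : i -> Bool
let w : forall. i -> Bool
a : j
let b : j
b : j
\a._ : j -> j
\v._ : e -> j -> j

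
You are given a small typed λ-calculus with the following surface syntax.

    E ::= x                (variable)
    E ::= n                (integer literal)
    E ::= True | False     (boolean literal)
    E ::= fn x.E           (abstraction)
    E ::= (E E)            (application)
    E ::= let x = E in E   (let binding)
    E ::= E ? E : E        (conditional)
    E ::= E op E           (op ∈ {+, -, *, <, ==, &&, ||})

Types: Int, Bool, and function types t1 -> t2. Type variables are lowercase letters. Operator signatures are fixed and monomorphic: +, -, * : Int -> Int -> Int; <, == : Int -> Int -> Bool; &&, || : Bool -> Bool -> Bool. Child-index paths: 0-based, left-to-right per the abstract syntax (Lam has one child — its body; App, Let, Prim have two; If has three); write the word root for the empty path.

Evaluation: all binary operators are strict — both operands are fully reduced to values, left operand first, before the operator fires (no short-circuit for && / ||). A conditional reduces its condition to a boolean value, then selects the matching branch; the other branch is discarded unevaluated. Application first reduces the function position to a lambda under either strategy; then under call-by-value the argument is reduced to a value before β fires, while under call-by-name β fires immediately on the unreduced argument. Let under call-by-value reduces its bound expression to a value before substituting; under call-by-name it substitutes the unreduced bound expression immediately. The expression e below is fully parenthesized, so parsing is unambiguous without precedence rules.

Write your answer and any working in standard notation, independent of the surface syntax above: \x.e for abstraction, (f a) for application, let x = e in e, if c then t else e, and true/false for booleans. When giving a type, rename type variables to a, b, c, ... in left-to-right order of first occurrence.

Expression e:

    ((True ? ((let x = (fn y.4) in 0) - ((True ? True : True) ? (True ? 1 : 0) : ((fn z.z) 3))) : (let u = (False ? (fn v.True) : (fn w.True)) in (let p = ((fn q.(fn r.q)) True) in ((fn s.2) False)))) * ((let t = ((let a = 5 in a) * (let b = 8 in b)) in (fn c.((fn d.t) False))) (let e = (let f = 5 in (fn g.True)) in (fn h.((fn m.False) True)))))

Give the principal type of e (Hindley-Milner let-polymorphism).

Trace:
  unify Bool ~ Bool
\y._ : a -> Int
let x : forall. a -> Int
  unify Int ~ Int
  unify Bool ~ Bool
  unify Bool ~ Bool
  unify Bool ~ Bool
  unify Bool ~ Bool
  unify Int ~ Int
z : b
\z._ : b -> b
  unify b -> b ~ Int -> c
  unify b ~ Int
  unify Int ~ c
_ _ : Int
  unify Int ~ Int
  unify Int ~ Int
  unify Bool ~ Bool
\v._ : d -> Bool
\w._ : e -> Bool
  unify d -> Bool ~ e -> Bool
  unify d ~ e
  unify Bool ~ Bool
let u : forall. e -> Bool
q : f
\r._ : g -> f
\q._ : f -> g -> f
  unify f -> g -> f ~ Bool -> h
  unify f ~ Bool
  unify g -> Bool ~ h
_ _ : g -> Bool
let p : forall. g -> Bool
\s._ : i -> Int
  unify i -> Int ~ Bool -> j
  unify i ~ Bool
  unify Int ~ j
_ _ : Int
  unify Int ~ Int
  unify Int ~ Int
let a : Int
a : Int
  unify Int ~ Int
let b : Int
b : Int
  unify Int ~ Int
let t : Int
t : Int
\d._ : l -> Int
  unify l -> Int ~ Bool -> m
  unify l ~ Bool
  unify Int ~ m
_ _ : Int
\c._ : k -> Int
let f : Int
\g._ : n -> Bool
let e : forall. n -> Bool
\m._ : p -> Bool
  unify p -> Bool ~ Bool -> q
  unify p ~ Bool
  unify Bool ~ q
_ _ : Bool
\h._ : o -> Bool
  unify k -> Int ~ (o -> Bool) -> r
  unify k ~ o -> Bool
  unify Int ~ r
_ _ : Int
  unify Int ~ Int

Answer: Int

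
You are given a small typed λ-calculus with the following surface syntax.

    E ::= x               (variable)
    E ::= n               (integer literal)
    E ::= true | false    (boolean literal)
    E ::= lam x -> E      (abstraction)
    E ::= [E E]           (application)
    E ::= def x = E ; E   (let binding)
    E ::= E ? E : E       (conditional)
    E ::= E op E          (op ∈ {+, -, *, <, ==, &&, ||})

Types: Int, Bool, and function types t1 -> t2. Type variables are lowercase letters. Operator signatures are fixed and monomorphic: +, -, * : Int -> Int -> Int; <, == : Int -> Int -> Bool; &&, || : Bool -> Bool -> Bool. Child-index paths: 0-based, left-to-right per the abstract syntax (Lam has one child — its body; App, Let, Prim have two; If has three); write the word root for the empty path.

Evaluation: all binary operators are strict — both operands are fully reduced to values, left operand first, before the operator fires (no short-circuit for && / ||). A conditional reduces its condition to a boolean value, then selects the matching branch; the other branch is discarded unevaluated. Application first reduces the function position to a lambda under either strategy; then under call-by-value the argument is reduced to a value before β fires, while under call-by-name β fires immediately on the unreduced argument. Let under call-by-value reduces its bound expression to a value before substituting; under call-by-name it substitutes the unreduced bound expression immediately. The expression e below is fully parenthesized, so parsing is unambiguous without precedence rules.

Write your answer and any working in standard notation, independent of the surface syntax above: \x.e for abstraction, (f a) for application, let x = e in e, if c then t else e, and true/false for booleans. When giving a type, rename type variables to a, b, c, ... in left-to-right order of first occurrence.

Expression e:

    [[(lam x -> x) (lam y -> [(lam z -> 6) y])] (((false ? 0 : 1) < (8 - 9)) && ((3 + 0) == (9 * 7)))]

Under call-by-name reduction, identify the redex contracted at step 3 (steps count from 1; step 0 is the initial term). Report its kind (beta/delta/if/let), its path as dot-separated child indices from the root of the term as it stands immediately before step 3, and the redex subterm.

Answer: beta at root : ((\z.6) (((if false then 0 else 1) < (8 - 9)) && ((3 + 0) == (9 * 7))))

Trace:
step 0: (((\x.x) (\y.((\z.6) y))) (((if false then 0 else 1) < (8 - 9)) && ((3 + 0) == (9 * 7))))
step 1: [beta@0] ((\y.((\z.6) y)) (((if false then 0 else 1) < (8 - 9)) && ((3 + 0) == (9 * 7))))
step 2: [beta@root] ((\z.6) (((if false then 0 else 1) < (8 - 9)) && ((3 + 0) == (9 * 7))))
step 3: [beta@root] 6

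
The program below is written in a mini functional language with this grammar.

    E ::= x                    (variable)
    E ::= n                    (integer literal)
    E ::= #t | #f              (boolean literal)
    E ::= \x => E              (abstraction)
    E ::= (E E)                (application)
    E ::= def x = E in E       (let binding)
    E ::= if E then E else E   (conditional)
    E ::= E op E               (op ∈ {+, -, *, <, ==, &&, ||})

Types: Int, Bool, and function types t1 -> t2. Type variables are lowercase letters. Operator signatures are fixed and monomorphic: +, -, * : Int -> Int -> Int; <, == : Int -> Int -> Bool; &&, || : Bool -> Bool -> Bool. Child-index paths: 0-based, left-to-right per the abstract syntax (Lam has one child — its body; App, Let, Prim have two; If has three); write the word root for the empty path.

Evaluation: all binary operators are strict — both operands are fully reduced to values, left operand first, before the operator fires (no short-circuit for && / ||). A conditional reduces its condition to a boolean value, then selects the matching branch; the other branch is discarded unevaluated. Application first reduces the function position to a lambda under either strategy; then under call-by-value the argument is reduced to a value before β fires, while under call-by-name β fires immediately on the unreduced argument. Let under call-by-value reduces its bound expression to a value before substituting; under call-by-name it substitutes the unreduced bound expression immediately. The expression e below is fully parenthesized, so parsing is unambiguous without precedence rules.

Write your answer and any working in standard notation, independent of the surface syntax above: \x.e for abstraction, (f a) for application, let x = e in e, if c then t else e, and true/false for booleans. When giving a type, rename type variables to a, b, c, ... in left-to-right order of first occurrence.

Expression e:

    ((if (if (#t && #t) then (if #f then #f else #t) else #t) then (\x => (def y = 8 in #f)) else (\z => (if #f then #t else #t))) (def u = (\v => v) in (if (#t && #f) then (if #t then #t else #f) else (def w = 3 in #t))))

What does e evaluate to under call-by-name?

Answer: false

Trace:
step 0: ((if (if (true && true) then (if false then false else true) else true) then (\x.(let y = 8 in false)) else (\z.(if false then true else true))) (let u = (\v.v) in (if (true && false) then (if true then true else false) else (let w = 3 in true))))
step 1: [delta@0.0.0] ((if (if true then (if false then false else true) else true) then (\x.(let y = 8 in false)) else (\z.(if false then true else true))) (let u = (\v.v) in (if (true && false) then (if true then true else false) else (let w = 3 in true))))
step 2: [if@0.0] ((if (if false then false else true) then (\x.(let y = 8 in false)) else (\z.(if false then true else true))) (let u = (\v.v) in (if (true && false) then (if true then true else false) else (let w = 3 in true))))
step 3: [if@0.0] ((if true then (\x.(let y = 8 in false)) else (\z.(if false then true else true))) (let u = (\v.v) in (if (true && false) then (if true then true else false) else (let w = 3 in true))))
step 4: [if@0] ((\x.(let y = 8 in false)) (let u = (\v.v) in (if (true && false) then (if true then true else false) else (let w = 3 in true))))
step 5: [beta@root] (let y = 8 in false)
step 6: [let@root] false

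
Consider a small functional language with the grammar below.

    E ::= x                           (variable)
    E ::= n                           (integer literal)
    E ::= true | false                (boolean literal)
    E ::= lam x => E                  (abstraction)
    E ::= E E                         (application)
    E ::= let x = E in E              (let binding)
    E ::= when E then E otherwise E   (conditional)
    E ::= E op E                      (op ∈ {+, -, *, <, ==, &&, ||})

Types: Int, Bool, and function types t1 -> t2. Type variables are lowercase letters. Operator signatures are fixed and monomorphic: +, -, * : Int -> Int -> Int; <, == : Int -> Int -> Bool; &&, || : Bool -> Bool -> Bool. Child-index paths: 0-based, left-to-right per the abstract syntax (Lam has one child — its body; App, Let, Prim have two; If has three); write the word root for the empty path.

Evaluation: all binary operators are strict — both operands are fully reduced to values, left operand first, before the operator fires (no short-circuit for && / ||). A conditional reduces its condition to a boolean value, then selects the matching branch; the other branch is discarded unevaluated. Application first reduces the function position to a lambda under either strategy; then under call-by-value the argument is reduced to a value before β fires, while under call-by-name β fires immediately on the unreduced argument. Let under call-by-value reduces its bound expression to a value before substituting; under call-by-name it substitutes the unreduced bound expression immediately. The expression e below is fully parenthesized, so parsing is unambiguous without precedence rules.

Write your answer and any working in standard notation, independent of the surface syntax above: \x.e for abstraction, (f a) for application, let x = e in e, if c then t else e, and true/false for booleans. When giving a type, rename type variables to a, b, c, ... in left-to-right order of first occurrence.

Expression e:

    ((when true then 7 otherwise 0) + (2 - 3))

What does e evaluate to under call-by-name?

Answer: 6

Derivation:
step 0: ((if true then 7 else 0) + (2 - 3))
step 1: [if@0] (7 + (2 - 3))
step 2: [delta@1] (7 + -1)
step 3: [delta@root] 6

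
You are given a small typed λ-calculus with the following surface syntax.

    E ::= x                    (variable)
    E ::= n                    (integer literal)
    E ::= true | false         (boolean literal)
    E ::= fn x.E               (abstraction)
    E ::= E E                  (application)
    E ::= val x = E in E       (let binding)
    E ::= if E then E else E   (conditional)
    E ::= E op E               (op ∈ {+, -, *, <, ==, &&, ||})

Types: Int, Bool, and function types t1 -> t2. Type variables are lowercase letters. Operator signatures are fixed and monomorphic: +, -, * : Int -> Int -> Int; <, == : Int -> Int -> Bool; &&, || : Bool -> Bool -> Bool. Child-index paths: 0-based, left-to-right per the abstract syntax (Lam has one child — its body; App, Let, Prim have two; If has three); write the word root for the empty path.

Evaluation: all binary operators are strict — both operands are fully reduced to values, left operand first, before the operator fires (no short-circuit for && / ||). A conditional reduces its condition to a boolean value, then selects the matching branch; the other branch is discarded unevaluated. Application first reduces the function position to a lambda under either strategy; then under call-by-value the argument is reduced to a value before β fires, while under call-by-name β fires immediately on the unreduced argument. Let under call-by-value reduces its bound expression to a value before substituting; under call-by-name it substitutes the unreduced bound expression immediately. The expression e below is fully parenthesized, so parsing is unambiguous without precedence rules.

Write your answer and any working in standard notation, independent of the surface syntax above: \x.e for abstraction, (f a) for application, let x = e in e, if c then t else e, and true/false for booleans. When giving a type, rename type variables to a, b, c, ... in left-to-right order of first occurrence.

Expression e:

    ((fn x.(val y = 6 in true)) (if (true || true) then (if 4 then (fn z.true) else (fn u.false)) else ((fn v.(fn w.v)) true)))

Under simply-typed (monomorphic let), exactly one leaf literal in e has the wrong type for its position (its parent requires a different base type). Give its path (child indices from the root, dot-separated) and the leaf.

Derivation:
let y : Int
\x._ : a -> Bool
  unify Bool ~ Bool
  unify Bool ~ Bool
  unify Bool ~ Bool
  unify Int ~ Bool
  FAIL: mismatch Int ~ Bool

Answer: 1.1.0 : 4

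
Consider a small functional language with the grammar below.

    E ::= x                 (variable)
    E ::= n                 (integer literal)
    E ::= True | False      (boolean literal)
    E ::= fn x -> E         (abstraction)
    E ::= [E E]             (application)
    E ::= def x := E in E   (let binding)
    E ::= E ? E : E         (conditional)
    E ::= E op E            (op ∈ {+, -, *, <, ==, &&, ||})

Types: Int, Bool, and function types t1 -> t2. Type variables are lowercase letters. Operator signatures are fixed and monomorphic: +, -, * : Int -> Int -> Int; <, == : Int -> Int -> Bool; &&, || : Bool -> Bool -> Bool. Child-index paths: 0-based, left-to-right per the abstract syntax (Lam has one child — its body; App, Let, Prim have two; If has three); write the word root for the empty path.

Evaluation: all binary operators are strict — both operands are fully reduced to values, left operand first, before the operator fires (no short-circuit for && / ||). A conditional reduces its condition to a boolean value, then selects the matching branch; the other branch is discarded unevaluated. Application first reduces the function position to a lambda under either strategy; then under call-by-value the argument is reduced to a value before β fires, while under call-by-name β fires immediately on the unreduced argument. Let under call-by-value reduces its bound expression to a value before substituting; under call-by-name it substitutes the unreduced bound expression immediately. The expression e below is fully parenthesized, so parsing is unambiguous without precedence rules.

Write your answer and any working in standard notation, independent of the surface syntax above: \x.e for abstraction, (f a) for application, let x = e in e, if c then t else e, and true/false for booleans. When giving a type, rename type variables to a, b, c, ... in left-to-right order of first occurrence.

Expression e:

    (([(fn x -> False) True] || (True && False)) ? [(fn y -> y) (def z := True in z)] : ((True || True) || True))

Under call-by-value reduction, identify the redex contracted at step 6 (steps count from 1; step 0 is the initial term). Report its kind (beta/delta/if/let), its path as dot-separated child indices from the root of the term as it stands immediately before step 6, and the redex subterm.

Working:
step 0: (if (((\x.false) true) || (true && false)) then ((\y.y) (let z = true in z)) else ((true || true) || true))
step 1: [beta@0.0] (if (false || (true && false)) then ((\y.y) (let z = true in z)) else ((true || true) || true))
step 2: [delta@0.1] (if (false || false) then ((\y.y) (let z = true in z)) else ((true || true) || true))
step 3: [delta@0] (if false then ((\y.y) (let z = true in z)) else ((true || true) || true))
step 4: [if@root] ((true || true) || true)
step 5: [delta@0] (true || true)
step 6: [delta@root] true

Answer: delta at root : (true || true)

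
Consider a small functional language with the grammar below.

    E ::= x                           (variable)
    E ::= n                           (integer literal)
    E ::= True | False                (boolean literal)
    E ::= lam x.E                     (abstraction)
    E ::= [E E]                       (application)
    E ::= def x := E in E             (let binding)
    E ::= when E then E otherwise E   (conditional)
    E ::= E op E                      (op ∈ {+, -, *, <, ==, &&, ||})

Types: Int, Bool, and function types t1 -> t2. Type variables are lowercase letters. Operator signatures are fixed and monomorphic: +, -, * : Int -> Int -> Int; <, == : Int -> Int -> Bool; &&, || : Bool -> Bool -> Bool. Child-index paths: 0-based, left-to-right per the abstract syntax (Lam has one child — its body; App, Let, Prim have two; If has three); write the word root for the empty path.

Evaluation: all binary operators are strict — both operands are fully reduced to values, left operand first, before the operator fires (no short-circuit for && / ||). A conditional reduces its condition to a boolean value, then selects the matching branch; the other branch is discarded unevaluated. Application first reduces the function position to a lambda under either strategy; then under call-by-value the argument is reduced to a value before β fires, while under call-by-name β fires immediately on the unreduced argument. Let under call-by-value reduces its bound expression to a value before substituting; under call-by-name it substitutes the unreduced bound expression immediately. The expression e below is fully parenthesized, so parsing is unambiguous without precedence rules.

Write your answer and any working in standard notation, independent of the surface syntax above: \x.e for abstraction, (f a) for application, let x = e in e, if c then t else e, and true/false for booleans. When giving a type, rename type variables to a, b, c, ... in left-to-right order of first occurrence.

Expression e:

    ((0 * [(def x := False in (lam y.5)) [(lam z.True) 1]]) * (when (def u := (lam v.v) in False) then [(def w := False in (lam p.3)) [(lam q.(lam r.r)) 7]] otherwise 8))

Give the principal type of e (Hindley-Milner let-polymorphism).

Answer: Int

Working:
  unify Int ~ Int
let x : Bool
\y._ : a -> Int
\z._ : b -> Bool
  unify b -> Bool ~ Int -> c
  unify b ~ Int
  unify Bool ~ c
_ _ : Bool
  unify a -> Int ~ Bool -> d
  unify a ~ Bool
  unify Int ~ d
_ _ : Int
  unify Int ~ Int
  unify Int ~ Int
v : e
\v._ : e -> e
let u : forall. e -> e
  unify Bool ~ Bool
let w : Bool
\p._ : f -> Int
r : h
\r._ : h -> h
\q._ : g -> h -> h
  unify g -> h -> h ~ Int -> i
  unify g ~ Int
  unify h -> h ~ i
_ _ : h -> h
  unify f -> Int ~ (h -> h) -> j
  unify f ~ h -> h
  unify Int ~ j
_ _ : Int
  unify Int ~ Int
  unify Int ~ Int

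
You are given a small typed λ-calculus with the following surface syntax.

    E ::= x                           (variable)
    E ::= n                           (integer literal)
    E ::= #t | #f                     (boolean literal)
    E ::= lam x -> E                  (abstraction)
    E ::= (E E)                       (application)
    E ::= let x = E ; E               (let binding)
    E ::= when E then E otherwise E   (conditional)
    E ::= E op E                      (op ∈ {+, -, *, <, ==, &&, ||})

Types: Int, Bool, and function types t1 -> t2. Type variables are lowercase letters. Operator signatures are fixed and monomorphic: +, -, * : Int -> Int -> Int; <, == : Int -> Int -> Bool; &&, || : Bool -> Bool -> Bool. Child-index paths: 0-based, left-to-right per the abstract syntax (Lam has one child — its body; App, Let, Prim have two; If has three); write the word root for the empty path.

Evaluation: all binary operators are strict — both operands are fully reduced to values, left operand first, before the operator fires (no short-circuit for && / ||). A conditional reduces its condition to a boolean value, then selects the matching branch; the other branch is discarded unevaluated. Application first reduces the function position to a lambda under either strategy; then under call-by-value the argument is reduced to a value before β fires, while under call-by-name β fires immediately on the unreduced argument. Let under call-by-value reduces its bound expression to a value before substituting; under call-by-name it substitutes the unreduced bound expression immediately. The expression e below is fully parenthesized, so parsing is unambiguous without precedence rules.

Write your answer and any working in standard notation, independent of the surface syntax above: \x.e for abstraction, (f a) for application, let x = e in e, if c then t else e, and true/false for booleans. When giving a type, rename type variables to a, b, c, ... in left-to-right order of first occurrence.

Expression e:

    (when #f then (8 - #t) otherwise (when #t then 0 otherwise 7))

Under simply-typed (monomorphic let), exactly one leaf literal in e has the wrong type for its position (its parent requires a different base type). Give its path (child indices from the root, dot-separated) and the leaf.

Working:
  unify Bool ~ Bool
  unify Int ~ Int
  unify Bool ~ Int
  FAIL: mismatch Bool ~ Int

Answer: 1.1 : true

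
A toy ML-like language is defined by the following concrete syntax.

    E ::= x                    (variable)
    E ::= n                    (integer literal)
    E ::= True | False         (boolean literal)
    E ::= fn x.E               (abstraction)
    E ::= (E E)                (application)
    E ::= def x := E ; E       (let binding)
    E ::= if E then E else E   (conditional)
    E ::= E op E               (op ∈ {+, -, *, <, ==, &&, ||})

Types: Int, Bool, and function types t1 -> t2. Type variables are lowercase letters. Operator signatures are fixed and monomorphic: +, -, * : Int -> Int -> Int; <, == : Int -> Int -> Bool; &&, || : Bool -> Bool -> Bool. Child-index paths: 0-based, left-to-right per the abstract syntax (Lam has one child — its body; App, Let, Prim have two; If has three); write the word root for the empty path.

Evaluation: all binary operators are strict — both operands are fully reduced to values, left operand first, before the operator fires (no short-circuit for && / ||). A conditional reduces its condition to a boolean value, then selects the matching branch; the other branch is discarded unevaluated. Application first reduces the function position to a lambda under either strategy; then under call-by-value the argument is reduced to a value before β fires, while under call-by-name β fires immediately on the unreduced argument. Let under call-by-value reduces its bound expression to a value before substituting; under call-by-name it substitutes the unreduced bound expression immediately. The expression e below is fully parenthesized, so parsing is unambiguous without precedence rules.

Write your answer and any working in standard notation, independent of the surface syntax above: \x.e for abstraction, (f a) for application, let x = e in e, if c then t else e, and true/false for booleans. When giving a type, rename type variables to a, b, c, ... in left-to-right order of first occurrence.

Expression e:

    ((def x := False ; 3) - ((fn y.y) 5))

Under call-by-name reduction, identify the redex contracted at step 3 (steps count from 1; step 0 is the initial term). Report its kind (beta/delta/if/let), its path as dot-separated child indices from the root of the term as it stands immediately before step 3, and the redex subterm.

Trace:
step 0: ((let x = false in 3) - ((\y.y) 5))
step 1: [let@0] (3 - ((\y.y) 5))
step 2: [beta@1] (3 - 5)
step 3: [delta@root] -2

Answer: delta at root : (3 - 5)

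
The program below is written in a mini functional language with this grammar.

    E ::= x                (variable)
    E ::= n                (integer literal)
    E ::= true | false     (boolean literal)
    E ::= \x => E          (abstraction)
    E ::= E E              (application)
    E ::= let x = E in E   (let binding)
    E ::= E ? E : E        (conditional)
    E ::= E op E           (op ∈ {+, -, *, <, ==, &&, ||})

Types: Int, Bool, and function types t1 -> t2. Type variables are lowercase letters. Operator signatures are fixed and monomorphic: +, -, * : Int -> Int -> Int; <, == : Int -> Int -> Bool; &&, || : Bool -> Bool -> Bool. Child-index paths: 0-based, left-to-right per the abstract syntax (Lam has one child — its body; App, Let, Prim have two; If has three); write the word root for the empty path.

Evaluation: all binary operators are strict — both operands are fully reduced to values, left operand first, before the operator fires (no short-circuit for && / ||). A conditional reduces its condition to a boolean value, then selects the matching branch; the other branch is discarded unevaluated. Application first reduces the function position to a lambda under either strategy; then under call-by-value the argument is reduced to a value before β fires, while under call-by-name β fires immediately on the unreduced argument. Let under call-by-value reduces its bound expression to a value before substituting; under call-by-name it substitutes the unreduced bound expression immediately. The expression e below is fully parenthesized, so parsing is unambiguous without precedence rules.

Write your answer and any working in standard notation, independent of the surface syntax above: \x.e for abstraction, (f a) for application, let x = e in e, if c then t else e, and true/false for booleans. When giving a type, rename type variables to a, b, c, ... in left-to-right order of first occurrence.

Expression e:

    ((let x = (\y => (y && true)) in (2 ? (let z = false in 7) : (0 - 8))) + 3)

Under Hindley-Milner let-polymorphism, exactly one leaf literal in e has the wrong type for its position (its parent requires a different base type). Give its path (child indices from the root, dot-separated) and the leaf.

Answer: 0.1.0 : 2

Derivation:
y : a
  unify a ~ Bool
  unify Bool ~ Bool
\y._ : Bool -> Bool
let x : Bool -> Bool
  unify Int ~ Bool
  FAIL: mismatch Int ~ Bool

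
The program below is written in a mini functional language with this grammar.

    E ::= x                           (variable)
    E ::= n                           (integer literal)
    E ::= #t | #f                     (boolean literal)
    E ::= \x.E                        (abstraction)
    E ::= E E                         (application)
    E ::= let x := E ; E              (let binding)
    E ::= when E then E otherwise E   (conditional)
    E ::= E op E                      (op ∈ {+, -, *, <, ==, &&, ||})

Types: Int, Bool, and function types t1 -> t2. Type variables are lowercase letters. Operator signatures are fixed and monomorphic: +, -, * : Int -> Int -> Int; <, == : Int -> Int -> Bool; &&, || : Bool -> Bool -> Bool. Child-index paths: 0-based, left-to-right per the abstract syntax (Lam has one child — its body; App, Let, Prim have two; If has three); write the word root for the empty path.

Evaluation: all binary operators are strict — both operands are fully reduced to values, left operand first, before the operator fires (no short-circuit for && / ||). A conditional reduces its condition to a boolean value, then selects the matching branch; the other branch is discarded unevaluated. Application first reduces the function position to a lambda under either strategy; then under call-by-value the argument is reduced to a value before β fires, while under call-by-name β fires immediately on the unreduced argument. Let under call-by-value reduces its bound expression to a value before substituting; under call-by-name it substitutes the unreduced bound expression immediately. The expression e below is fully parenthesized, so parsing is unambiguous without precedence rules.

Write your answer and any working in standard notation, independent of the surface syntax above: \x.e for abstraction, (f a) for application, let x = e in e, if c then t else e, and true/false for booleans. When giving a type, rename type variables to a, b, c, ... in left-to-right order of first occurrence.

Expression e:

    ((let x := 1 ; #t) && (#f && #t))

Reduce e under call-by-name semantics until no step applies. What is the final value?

Answer: false

Working:
step 0: ((let x = 1 in true) && (false && true))
step 1: [let@0] (true && (false && true))
step 2: [delta@1] (true && false)
step 3: [delta@root] false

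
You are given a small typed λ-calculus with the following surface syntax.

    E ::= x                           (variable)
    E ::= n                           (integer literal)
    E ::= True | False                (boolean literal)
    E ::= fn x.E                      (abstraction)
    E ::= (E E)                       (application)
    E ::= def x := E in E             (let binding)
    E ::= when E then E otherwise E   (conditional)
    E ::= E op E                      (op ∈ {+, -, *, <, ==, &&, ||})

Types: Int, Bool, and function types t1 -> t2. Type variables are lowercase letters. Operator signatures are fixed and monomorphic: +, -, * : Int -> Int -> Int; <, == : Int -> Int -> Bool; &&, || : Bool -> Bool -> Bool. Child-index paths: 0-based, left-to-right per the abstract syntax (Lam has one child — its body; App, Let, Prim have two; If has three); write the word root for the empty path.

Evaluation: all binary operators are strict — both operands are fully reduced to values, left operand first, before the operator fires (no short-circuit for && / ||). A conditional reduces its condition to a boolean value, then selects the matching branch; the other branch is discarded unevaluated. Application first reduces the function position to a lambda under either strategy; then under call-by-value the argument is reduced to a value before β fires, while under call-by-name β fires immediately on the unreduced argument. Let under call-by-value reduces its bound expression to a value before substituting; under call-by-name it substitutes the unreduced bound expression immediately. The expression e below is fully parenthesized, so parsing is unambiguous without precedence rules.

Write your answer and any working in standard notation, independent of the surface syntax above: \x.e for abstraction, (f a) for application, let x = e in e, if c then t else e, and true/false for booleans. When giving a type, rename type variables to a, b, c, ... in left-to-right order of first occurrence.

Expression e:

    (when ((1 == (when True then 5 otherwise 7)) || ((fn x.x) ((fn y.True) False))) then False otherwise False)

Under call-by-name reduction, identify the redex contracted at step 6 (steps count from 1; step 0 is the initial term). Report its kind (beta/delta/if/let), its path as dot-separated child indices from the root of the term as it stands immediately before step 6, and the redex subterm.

Answer: if at root : (if true then false else false)

Trace:
step 0: (if ((1 == (if true then 5 else 7)) || ((\x.x) ((\y.true) false))) then false else false)
step 1: [if@0.0.1] (if ((1 == 5) || ((\x.x) ((\y.true) false))) then false else false)
step 2: [delta@0.0] (if (false || ((\x.x) ((\y.true) false))) then false else false)
step 3: [beta@0.1] (if (false || ((\y.true) false)) then false else false)
step 4: [beta@0.1] (if (false || true) then false else false)
step 5: [delta@0] (if true then false else false)
step 6: [if@root] false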